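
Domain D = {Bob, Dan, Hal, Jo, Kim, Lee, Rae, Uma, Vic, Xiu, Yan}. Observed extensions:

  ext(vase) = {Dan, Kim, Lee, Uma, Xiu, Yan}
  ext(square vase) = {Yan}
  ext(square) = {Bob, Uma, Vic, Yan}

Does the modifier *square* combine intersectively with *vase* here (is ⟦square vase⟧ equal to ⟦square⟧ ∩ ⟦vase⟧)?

⟦square⟧ ∩ ⟦vase⟧ = {Bob, Uma, Vic, Yan} ∩ {Dan, Kim, Lee, Uma, Xiu, Yan} = {Uma, Yan}
Observed ⟦square vase⟧ = {Yan}.
These differ, so the modifier is not intersective in this model.

no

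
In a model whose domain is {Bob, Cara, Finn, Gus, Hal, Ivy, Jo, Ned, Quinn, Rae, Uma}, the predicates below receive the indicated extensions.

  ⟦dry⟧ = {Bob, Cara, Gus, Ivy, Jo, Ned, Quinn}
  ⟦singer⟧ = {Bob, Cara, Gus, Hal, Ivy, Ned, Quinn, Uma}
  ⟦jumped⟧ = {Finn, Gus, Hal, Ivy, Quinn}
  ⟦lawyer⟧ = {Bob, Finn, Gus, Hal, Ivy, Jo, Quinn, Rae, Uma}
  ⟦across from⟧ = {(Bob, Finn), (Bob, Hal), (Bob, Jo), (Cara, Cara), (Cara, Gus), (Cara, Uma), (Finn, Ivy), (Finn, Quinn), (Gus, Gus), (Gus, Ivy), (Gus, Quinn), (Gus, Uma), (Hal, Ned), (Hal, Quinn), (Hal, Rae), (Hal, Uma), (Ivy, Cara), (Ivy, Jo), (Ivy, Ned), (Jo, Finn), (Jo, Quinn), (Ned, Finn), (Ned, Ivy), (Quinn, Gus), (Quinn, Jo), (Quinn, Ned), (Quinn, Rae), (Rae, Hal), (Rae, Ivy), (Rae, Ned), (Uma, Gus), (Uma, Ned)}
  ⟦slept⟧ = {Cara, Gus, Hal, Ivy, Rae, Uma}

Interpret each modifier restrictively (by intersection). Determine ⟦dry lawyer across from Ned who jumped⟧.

{Ivy, Quinn}

⟦across from Ned⟧ = {x : ⟨x, Ned⟩ ∈ ⟦across from⟧} = {Hal, Ivy, Quinn, Rae, Uma}
⟦who jumped⟧ = ⟦jumped⟧ = {Finn, Gus, Hal, Ivy, Quinn}
⟦lawyer⟧ = {Bob, Finn, Gus, Hal, Ivy, Jo, Quinn, Rae, Uma}
… ∩ ⟦across from Ned⟧ = {Bob, Finn, Gus, Hal, Ivy, Jo, Quinn, Rae, Uma} ∩ {Hal, Ivy, Quinn, Rae, Uma} = {Hal, Ivy, Quinn, Rae, Uma}
… ∩ ⟦who jumped⟧ = {Hal, Ivy, Quinn, Rae, Uma} ∩ {Finn, Gus, Hal, Ivy, Quinn} = {Hal, Ivy, Quinn}
… ∩ ⟦dry⟧ = {Hal, Ivy, Quinn} ∩ {Bob, Cara, Gus, Ivy, Jo, Ned, Quinn} = {Ivy, Quinn}
So ⟦dry lawyer across from Ned who jumped⟧ = {Ivy, Quinn}.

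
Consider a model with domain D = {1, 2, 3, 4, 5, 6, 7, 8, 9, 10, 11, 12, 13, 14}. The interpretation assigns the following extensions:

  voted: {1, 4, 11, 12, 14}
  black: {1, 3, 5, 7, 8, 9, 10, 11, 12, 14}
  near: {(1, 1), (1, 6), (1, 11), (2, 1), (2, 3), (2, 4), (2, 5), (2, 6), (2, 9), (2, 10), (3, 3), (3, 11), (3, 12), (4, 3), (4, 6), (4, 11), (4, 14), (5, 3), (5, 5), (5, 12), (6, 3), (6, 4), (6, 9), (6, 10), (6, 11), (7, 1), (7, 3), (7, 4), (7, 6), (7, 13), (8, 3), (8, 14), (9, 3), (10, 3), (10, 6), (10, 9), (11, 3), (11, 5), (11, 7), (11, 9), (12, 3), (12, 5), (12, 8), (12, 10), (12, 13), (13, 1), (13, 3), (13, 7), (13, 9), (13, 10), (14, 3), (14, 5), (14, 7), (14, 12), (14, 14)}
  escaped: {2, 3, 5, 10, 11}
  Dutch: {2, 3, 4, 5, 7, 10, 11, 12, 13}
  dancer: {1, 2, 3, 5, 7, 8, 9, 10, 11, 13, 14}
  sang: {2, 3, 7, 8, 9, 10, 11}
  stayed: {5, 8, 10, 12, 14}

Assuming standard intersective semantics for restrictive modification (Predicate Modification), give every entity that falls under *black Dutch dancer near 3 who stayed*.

{5, 10}

⟦near 3⟧ = {x : ⟨x, 3⟩ ∈ ⟦near⟧} = {2, 3, 4, 5, 6, 7, 8, 9, 10, 11, 12, 13, 14}
⟦who stayed⟧ = ⟦stayed⟧ = {5, 8, 10, 12, 14}
⟦dancer⟧ = {1, 2, 3, 5, 7, 8, 9, 10, 11, 13, 14}
… ∩ ⟦near 3⟧ = {1, 2, 3, 5, 7, 8, 9, 10, 11, 13, 14} ∩ {2, 3, 4, 5, 6, 7, 8, 9, 10, 11, 12, 13, 14} = {2, 3, 5, 7, 8, 9, 10, 11, 13, 14}
… ∩ ⟦who stayed⟧ = {2, 3, 5, 7, 8, 9, 10, 11, 13, 14} ∩ {5, 8, 10, 12, 14} = {5, 8, 10, 14}
… ∩ ⟦black⟧ = {5, 8, 10, 14} ∩ {1, 3, 5, 7, 8, 9, 10, 11, 12, 14} = {5, 8, 10, 14}
… ∩ ⟦Dutch⟧ = {5, 8, 10, 14} ∩ {2, 3, 4, 5, 7, 10, 11, 12, 13} = {5, 10}
So ⟦black Dutch dancer near 3 who stayed⟧ = {5, 10}.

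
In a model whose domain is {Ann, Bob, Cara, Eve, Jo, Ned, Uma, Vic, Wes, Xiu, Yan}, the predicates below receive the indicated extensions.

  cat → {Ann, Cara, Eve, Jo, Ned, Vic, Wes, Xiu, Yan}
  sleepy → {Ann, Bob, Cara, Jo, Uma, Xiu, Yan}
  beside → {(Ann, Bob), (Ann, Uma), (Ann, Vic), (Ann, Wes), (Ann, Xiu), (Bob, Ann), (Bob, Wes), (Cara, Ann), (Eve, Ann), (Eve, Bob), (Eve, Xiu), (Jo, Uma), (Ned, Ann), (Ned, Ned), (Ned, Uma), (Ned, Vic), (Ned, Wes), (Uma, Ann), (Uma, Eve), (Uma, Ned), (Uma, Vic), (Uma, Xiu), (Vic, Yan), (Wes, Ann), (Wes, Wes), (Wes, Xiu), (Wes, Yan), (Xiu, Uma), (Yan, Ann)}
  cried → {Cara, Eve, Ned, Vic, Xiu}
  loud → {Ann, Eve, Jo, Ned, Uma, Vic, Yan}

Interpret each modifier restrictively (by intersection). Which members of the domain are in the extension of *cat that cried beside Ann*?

{Cara, Eve, Ned}

⟦that cried⟧ = ⟦cried⟧ = {Cara, Eve, Ned, Vic, Xiu}
⟦beside Ann⟧ = {x : ⟨x, Ann⟩ ∈ ⟦beside⟧} = {Bob, Cara, Eve, Ned, Uma, Wes, Yan}
⟦cat⟧ = {Ann, Cara, Eve, Jo, Ned, Vic, Wes, Xiu, Yan}
… ∩ ⟦that cried⟧ = {Ann, Cara, Eve, Jo, Ned, Vic, Wes, Xiu, Yan} ∩ {Cara, Eve, Ned, Vic, Xiu} = {Cara, Eve, Ned, Vic, Xiu}
… ∩ ⟦beside Ann⟧ = {Cara, Eve, Ned, Vic, Xiu} ∩ {Bob, Cara, Eve, Ned, Uma, Wes, Yan} = {Cara, Eve, Ned}
So ⟦cat that cried beside Ann⟧ = {Cara, Eve, Ned}.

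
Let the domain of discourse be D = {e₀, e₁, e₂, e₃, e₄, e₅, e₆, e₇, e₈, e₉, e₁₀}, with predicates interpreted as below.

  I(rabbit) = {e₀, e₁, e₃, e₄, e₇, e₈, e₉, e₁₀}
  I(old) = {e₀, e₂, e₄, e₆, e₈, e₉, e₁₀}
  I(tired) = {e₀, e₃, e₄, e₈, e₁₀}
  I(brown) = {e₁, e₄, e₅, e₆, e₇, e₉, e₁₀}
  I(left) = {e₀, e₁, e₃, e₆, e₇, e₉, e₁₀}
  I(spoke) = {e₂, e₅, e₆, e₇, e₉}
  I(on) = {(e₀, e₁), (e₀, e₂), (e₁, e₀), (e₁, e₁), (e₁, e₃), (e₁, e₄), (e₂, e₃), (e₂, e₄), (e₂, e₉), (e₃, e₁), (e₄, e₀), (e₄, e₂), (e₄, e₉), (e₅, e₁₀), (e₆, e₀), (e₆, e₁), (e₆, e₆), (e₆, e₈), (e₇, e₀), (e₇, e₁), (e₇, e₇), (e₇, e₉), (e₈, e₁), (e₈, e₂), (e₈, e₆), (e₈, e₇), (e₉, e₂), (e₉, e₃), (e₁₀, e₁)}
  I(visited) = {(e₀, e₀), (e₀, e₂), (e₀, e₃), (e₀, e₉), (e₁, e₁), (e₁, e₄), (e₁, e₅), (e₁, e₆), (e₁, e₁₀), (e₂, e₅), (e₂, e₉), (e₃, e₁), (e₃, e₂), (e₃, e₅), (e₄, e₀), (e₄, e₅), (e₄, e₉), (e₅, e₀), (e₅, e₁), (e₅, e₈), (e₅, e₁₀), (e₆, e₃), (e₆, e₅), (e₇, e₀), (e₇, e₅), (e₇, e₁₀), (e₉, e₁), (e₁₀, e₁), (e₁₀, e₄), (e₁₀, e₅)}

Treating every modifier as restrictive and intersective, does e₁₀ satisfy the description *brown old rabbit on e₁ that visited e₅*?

⟦on e₁⟧ = {x : ⟨x, e₁⟩ ∈ ⟦on⟧} = {e₀, e₁, e₃, e₆, e₇, e₈, e₁₀}
⟦that visited e₅⟧ = {x : ⟨x, e₅⟩ ∈ ⟦visited⟧} = {e₁, e₂, e₃, e₄, e₆, e₇, e₁₀}
⟦rabbit⟧ = {e₀, e₁, e₃, e₄, e₇, e₈, e₉, e₁₀}
… ∩ ⟦on e₁⟧ = {e₀, e₁, e₃, e₄, e₇, e₈, e₉, e₁₀} ∩ {e₀, e₁, e₃, e₆, e₇, e₈, e₁₀} = {e₀, e₁, e₃, e₇, e₈, e₁₀}
… ∩ ⟦that visited e₅⟧ = {e₀, e₁, e₃, e₇, e₈, e₁₀} ∩ {e₁, e₂, e₃, e₄, e₆, e₇, e₁₀} = {e₁, e₃, e₇, e₁₀}
… ∩ ⟦brown⟧ = {e₁, e₃, e₇, e₁₀} ∩ {e₁, e₄, e₅, e₆, e₇, e₉, e₁₀} = {e₁, e₇, e₁₀}
… ∩ ⟦old⟧ = {e₁, e₇, e₁₀} ∩ {e₀, e₂, e₄, e₆, e₈, e₉, e₁₀} = {e₁₀}
⟦brown old rabbit on e₁ that visited e₅⟧ = {e₁₀}; e₁₀ ∈ this set.

yes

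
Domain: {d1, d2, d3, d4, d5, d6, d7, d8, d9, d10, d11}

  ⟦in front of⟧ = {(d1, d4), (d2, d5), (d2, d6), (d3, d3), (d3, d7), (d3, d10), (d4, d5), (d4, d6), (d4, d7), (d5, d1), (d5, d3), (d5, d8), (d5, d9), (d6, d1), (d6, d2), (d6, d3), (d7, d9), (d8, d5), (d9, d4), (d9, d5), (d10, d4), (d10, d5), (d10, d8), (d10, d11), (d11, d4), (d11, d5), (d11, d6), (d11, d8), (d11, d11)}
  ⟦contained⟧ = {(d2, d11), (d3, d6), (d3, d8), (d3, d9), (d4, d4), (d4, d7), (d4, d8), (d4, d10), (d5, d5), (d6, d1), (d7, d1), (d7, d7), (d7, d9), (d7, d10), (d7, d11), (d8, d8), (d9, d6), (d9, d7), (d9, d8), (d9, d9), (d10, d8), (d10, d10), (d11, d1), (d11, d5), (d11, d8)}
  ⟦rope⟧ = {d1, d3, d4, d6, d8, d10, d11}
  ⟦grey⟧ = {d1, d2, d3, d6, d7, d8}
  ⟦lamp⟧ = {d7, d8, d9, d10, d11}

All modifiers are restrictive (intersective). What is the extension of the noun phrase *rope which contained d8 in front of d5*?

⟦which contained d8⟧ = {x : ⟨x, d8⟩ ∈ ⟦contained⟧} = {d3, d4, d8, d9, d10, d11}
⟦in front of d5⟧ = {x : ⟨x, d5⟩ ∈ ⟦in front of⟧} = {d2, d4, d8, d9, d10, d11}
⟦rope⟧ = {d1, d3, d4, d6, d8, d10, d11}
… ∩ ⟦which contained d8⟧ = {d1, d3, d4, d6, d8, d10, d11} ∩ {d3, d4, d8, d9, d10, d11} = {d3, d4, d8, d10, d11}
… ∩ ⟦in front of d5⟧ = {d3, d4, d8, d10, d11} ∩ {d2, d4, d8, d9, d10, d11} = {d4, d8, d10, d11}
So ⟦rope which contained d8 in front of d5⟧ = {d4, d8, d10, d11}.

{d4, d8, d10, d11}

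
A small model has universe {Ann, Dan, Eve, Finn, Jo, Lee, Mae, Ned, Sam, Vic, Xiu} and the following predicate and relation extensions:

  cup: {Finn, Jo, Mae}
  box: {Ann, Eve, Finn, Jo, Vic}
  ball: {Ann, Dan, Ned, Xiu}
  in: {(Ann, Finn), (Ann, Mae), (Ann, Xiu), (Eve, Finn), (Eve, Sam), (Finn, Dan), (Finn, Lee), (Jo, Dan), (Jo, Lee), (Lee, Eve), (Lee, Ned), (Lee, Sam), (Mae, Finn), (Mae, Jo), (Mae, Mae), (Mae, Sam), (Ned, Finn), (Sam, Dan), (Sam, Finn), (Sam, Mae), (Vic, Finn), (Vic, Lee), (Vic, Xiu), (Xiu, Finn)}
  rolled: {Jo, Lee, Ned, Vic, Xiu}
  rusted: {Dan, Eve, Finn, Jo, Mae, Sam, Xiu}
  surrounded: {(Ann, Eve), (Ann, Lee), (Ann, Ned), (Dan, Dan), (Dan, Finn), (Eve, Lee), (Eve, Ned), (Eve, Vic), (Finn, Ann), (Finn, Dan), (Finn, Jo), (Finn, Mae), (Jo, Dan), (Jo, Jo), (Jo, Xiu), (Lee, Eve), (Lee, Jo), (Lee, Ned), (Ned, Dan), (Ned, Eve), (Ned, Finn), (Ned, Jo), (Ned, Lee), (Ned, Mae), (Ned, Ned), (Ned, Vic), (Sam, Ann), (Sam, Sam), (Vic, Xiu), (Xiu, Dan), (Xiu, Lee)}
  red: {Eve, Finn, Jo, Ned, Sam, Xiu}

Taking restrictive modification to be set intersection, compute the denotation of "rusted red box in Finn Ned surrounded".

{Eve}

⟦in Finn⟧ = {x : ⟨x, Finn⟩ ∈ ⟦in⟧} = {Ann, Eve, Mae, Ned, Sam, Vic, Xiu}
⟦Ned surrounded⟧ = {x : ⟨Ned, x⟩ ∈ ⟦surrounded⟧} = {Dan, Eve, Finn, Jo, Lee, Mae, Ned, Vic}
⟦box⟧ = {Ann, Eve, Finn, Jo, Vic}
… ∩ ⟦in Finn⟧ = {Ann, Eve, Finn, Jo, Vic} ∩ {Ann, Eve, Mae, Ned, Sam, Vic, Xiu} = {Ann, Eve, Vic}
… ∩ ⟦Ned surrounded⟧ = {Ann, Eve, Vic} ∩ {Dan, Eve, Finn, Jo, Lee, Mae, Ned, Vic} = {Eve, Vic}
… ∩ ⟦rusted⟧ = {Eve, Vic} ∩ {Dan, Eve, Finn, Jo, Mae, Sam, Xiu} = {Eve}
… ∩ ⟦red⟧ = {Eve} ∩ {Eve, Finn, Jo, Ned, Sam, Xiu} = {Eve}
So ⟦rusted red box in Finn Ned surrounded⟧ = {Eve}.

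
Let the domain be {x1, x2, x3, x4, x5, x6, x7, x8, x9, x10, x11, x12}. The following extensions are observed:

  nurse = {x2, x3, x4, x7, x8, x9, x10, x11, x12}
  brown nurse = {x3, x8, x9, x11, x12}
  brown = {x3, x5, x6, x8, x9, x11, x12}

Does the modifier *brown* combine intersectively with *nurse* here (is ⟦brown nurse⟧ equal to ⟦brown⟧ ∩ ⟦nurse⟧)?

⟦brown⟧ ∩ ⟦nurse⟧ = {x3, x5, x6, x8, x9, x11, x12} ∩ {x2, x3, x4, x7, x8, x9, x10, x11, x12} = {x3, x8, x9, x11, x12}
Observed ⟦brown nurse⟧ = {x3, x8, x9, x11, x12}.
These coincide, so the modifier is intersective here.

yes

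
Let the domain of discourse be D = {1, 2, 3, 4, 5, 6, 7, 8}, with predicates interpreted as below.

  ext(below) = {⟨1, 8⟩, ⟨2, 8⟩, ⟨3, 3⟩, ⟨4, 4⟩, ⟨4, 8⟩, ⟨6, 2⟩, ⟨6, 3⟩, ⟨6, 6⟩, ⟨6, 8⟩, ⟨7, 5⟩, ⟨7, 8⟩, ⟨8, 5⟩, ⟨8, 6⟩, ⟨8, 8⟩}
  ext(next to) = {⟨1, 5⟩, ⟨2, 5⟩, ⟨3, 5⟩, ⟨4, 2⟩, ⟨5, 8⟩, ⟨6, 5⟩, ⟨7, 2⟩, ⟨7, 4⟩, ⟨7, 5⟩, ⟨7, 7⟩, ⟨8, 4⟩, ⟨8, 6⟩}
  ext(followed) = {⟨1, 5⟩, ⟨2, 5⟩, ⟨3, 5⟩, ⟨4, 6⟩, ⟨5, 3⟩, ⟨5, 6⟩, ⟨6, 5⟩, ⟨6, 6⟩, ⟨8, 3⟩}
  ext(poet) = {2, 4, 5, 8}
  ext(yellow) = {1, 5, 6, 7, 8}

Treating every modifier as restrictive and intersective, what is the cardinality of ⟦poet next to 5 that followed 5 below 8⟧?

⟦next to 5⟧ = {x : ⟨x, 5⟩ ∈ ⟦next to⟧} = {1, 2, 3, 6, 7}
⟦that followed 5⟧ = {x : ⟨x, 5⟩ ∈ ⟦followed⟧} = {1, 2, 3, 6}
⟦below 8⟧ = {x : ⟨x, 8⟩ ∈ ⟦below⟧} = {1, 2, 4, 6, 7, 8}
⟦poet⟧ = {2, 4, 5, 8}
… ∩ ⟦next to 5⟧ = {2, 4, 5, 8} ∩ {1, 2, 3, 6, 7} = {2}
… ∩ ⟦that followed 5⟧ = {2} ∩ {1, 2, 3, 6} = {2}
… ∩ ⟦below 8⟧ = {2} ∩ {1, 2, 4, 6, 7, 8} = {2}
⟦poet next to 5 that followed 5 below 8⟧ = {2}, so the cardinality is 1.

1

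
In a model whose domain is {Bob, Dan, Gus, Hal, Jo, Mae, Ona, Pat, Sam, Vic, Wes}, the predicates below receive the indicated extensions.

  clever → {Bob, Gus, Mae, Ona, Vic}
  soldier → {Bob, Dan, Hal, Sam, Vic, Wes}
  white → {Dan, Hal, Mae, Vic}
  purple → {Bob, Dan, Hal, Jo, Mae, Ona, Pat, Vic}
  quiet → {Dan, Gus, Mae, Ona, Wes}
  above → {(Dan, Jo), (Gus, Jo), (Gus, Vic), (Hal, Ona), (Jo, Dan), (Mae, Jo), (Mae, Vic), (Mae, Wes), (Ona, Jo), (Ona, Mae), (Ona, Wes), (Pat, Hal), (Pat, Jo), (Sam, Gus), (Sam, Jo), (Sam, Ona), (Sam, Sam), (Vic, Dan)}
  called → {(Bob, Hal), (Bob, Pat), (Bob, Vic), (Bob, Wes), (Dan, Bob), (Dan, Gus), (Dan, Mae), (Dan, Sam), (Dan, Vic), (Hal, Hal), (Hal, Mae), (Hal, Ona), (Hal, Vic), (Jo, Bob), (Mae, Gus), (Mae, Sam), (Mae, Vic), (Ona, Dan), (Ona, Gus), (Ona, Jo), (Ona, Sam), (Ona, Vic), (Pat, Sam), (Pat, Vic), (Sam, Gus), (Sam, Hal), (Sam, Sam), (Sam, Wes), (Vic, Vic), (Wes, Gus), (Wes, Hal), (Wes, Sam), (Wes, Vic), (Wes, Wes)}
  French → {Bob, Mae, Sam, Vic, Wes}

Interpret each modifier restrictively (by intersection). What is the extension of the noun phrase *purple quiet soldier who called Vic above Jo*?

⟦who called Vic⟧ = {x : ⟨x, Vic⟩ ∈ ⟦called⟧} = {Bob, Dan, Hal, Mae, Ona, Pat, Vic, Wes}
⟦above Jo⟧ = {x : ⟨x, Jo⟩ ∈ ⟦above⟧} = {Dan, Gus, Mae, Ona, Pat, Sam}
⟦soldier⟧ = {Bob, Dan, Hal, Sam, Vic, Wes}
… ∩ ⟦who called Vic⟧ = {Bob, Dan, Hal, Sam, Vic, Wes} ∩ {Bob, Dan, Hal, Mae, Ona, Pat, Vic, Wes} = {Bob, Dan, Hal, Vic, Wes}
… ∩ ⟦above Jo⟧ = {Bob, Dan, Hal, Vic, Wes} ∩ {Dan, Gus, Mae, Ona, Pat, Sam} = {Dan}
… ∩ ⟦purple⟧ = {Dan} ∩ {Bob, Dan, Hal, Jo, Mae, Ona, Pat, Vic} = {Dan}
… ∩ ⟦quiet⟧ = {Dan} ∩ {Dan, Gus, Mae, Ona, Wes} = {Dan}
So ⟦purple quiet soldier who called Vic above Jo⟧ = {Dan}.

{Dan}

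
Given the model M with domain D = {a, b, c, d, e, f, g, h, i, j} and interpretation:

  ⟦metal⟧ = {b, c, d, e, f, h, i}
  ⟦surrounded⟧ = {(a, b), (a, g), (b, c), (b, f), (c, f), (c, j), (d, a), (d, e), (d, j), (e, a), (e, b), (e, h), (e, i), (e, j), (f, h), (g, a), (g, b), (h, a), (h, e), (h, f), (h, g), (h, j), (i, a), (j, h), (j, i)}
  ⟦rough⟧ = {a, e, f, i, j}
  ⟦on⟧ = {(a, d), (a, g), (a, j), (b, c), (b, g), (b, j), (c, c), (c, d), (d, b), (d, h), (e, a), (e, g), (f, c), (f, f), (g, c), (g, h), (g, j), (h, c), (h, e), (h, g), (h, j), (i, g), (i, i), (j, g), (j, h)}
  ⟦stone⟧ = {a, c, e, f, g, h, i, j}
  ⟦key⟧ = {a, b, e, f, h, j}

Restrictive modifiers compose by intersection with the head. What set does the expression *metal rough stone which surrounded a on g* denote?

{e, i}

⟦which surrounded a⟧ = {x : ⟨x, a⟩ ∈ ⟦surrounded⟧} = {d, e, g, h, i}
⟦on g⟧ = {x : ⟨x, g⟩ ∈ ⟦on⟧} = {a, b, e, h, i, j}
⟦stone⟧ = {a, c, e, f, g, h, i, j}
… ∩ ⟦which surrounded a⟧ = {a, c, e, f, g, h, i, j} ∩ {d, e, g, h, i} = {e, g, h, i}
… ∩ ⟦on g⟧ = {e, g, h, i} ∩ {a, b, e, h, i, j} = {e, h, i}
… ∩ ⟦metal⟧ = {e, h, i} ∩ {b, c, d, e, f, h, i} = {e, h, i}
… ∩ ⟦rough⟧ = {e, h, i} ∩ {a, e, f, i, j} = {e, i}
So ⟦metal rough stone which surrounded a on g⟧ = {e, i}.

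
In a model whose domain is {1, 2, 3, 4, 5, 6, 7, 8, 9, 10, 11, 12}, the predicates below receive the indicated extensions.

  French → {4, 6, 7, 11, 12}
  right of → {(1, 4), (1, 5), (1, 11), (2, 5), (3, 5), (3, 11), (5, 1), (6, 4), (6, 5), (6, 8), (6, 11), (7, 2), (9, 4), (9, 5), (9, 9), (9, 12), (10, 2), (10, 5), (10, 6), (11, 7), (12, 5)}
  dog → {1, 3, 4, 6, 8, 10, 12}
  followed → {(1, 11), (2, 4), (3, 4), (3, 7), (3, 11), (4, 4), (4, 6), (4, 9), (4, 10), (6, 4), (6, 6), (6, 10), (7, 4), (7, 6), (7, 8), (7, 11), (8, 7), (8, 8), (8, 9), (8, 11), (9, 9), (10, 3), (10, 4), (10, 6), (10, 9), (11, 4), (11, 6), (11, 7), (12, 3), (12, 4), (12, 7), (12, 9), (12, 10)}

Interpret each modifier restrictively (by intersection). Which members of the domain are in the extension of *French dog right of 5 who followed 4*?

{6, 12}

⟦right of 5⟧ = {x : ⟨x, 5⟩ ∈ ⟦right of⟧} = {1, 2, 3, 6, 9, 10, 12}
⟦who followed 4⟧ = {x : ⟨x, 4⟩ ∈ ⟦followed⟧} = {2, 3, 4, 6, 7, 10, 11, 12}
⟦dog⟧ = {1, 3, 4, 6, 8, 10, 12}
… ∩ ⟦right of 5⟧ = {1, 3, 4, 6, 8, 10, 12} ∩ {1, 2, 3, 6, 9, 10, 12} = {1, 3, 6, 10, 12}
… ∩ ⟦who followed 4⟧ = {1, 3, 6, 10, 12} ∩ {2, 3, 4, 6, 7, 10, 11, 12} = {3, 6, 10, 12}
… ∩ ⟦French⟧ = {3, 6, 10, 12} ∩ {4, 6, 7, 11, 12} = {6, 12}
So ⟦French dog right of 5 who followed 4⟧ = {6, 12}.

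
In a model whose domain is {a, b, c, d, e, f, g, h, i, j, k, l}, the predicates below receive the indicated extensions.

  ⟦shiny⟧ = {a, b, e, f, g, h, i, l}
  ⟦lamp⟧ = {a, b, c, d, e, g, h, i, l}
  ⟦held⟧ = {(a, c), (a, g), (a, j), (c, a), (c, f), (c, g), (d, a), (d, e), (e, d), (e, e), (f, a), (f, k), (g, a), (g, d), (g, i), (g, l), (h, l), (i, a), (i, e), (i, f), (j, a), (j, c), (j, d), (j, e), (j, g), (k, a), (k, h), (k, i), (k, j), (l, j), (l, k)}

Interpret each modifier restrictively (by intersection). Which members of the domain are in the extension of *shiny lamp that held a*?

⟦that held a⟧ = {x : ⟨x, a⟩ ∈ ⟦held⟧} = {c, d, f, g, i, j, k}
⟦lamp⟧ = {a, b, c, d, e, g, h, i, l}
… ∩ ⟦that held a⟧ = {a, b, c, d, e, g, h, i, l} ∩ {c, d, f, g, i, j, k} = {c, d, g, i}
… ∩ ⟦shiny⟧ = {c, d, g, i} ∩ {a, b, e, f, g, h, i, l} = {g, i}
So ⟦shiny lamp that held a⟧ = {g, i}.

{g, i}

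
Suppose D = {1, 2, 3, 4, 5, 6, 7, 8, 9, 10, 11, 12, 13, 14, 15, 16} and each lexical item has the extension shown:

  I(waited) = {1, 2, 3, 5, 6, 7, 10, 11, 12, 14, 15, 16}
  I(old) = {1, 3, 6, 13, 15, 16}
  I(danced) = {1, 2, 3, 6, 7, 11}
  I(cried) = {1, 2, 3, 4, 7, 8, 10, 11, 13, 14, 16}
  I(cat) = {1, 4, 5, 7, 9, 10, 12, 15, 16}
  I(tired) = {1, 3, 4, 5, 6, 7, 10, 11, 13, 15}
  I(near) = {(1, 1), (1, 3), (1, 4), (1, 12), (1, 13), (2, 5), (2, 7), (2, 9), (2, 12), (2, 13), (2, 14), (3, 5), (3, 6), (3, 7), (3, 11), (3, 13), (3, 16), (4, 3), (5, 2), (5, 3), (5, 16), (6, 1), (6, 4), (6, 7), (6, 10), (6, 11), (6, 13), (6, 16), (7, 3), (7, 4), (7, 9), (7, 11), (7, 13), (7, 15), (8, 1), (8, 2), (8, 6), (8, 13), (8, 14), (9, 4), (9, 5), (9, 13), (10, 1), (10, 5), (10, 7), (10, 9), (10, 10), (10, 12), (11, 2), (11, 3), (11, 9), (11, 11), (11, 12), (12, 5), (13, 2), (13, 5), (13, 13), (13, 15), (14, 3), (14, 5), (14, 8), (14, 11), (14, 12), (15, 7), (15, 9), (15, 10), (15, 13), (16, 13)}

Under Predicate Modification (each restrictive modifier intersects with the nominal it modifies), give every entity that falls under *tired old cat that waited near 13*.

⟦that waited⟧ = ⟦waited⟧ = {1, 2, 3, 5, 6, 7, 10, 11, 12, 14, 15, 16}
⟦near 13⟧ = {x : ⟨x, 13⟩ ∈ ⟦near⟧} = {1, 2, 3, 6, 7, 8, 9, 13, 15, 16}
⟦cat⟧ = {1, 4, 5, 7, 9, 10, 12, 15, 16}
… ∩ ⟦that waited⟧ = {1, 4, 5, 7, 9, 10, 12, 15, 16} ∩ {1, 2, 3, 5, 6, 7, 10, 11, 12, 14, 15, 16} = {1, 5, 7, 10, 12, 15, 16}
… ∩ ⟦near 13⟧ = {1, 5, 7, 10, 12, 15, 16} ∩ {1, 2, 3, 6, 7, 8, 9, 13, 15, 16} = {1, 7, 15, 16}
… ∩ ⟦tired⟧ = {1, 7, 15, 16} ∩ {1, 3, 4, 5, 6, 7, 10, 11, 13, 15} = {1, 7, 15}
… ∩ ⟦old⟧ = {1, 7, 15} ∩ {1, 3, 6, 13, 15, 16} = {1, 15}
So ⟦tired old cat that waited near 13⟧ = {1, 15}.

{1, 15}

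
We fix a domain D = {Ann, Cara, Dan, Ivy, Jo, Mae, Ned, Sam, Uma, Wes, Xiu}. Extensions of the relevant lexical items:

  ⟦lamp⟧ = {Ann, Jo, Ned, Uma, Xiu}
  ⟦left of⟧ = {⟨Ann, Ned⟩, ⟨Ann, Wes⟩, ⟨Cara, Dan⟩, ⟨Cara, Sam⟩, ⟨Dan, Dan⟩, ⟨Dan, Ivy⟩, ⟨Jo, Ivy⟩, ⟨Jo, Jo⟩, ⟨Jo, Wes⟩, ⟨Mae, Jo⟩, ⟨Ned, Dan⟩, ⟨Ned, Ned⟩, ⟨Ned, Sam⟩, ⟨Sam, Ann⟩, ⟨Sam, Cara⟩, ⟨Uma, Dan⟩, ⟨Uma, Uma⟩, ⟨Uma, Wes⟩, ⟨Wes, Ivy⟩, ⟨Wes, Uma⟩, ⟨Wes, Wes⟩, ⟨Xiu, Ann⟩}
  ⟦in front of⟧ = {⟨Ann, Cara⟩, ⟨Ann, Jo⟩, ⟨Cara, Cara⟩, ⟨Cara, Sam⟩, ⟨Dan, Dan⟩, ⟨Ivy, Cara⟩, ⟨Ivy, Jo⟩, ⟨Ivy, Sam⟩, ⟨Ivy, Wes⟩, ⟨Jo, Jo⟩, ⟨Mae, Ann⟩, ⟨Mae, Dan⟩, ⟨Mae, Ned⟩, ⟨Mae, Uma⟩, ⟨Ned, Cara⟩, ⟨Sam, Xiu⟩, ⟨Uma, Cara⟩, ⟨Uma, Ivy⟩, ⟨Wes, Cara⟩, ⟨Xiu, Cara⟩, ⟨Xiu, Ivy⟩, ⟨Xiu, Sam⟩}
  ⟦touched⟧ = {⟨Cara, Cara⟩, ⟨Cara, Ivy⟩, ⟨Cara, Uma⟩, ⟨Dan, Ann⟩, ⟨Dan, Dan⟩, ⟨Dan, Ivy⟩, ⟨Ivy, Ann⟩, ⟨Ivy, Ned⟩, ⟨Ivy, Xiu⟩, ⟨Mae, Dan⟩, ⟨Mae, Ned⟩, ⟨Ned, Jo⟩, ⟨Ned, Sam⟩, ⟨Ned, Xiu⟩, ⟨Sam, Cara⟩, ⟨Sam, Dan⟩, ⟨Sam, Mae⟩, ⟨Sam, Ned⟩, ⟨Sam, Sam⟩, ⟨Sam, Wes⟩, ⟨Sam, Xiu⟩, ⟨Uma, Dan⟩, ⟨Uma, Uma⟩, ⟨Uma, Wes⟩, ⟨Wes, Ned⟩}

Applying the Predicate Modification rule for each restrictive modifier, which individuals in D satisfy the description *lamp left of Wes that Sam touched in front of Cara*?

⟦left of Wes⟧ = {x : ⟨x, Wes⟩ ∈ ⟦left of⟧} = {Ann, Jo, Uma, Wes}
⟦that Sam touched⟧ = {x : ⟨Sam, x⟩ ∈ ⟦touched⟧} = {Cara, Dan, Mae, Ned, Sam, Wes, Xiu}
⟦in front of Cara⟧ = {x : ⟨x, Cara⟩ ∈ ⟦in front of⟧} = {Ann, Cara, Ivy, Ned, Uma, Wes, Xiu}
⟦lamp⟧ = {Ann, Jo, Ned, Uma, Xiu}
… ∩ ⟦left of Wes⟧ = {Ann, Jo, Ned, Uma, Xiu} ∩ {Ann, Jo, Uma, Wes} = {Ann, Jo, Uma}
… ∩ ⟦that Sam touched⟧ = {Ann, Jo, Uma} ∩ {Cara, Dan, Mae, Ned, Sam, Wes, Xiu} = ∅
… ∩ ⟦in front of Cara⟧ = ∅ ∩ {Ann, Cara, Ivy, Ned, Uma, Wes, Xiu} = ∅
So ⟦lamp left of Wes that Sam touched in front of Cara⟧ = { }.

{ }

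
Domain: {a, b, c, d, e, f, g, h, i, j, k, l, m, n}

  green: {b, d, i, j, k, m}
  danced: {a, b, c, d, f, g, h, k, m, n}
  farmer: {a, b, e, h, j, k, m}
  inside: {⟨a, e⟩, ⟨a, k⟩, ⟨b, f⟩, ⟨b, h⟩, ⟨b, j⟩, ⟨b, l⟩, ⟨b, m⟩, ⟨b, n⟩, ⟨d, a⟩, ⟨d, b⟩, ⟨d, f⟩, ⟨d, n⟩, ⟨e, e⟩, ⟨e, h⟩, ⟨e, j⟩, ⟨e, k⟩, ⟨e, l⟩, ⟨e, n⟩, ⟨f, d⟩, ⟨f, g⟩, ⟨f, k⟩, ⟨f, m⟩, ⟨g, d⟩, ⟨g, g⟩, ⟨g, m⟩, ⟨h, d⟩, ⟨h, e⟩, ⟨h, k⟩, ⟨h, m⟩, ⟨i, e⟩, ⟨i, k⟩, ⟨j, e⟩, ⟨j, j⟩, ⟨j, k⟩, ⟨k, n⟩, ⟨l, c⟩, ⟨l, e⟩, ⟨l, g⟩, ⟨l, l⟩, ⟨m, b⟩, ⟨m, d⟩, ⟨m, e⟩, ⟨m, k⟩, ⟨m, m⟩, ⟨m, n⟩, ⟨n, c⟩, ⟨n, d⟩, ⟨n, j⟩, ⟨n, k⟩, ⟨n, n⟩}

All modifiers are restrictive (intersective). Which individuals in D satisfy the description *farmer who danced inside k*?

{a, h, m}

⟦who danced⟧ = ⟦danced⟧ = {a, b, c, d, f, g, h, k, m, n}
⟦inside k⟧ = {x : ⟨x, k⟩ ∈ ⟦inside⟧} = {a, e, f, h, i, j, m, n}
⟦farmer⟧ = {a, b, e, h, j, k, m}
… ∩ ⟦who danced⟧ = {a, b, e, h, j, k, m} ∩ {a, b, c, d, f, g, h, k, m, n} = {a, b, h, k, m}
… ∩ ⟦inside k⟧ = {a, b, h, k, m} ∩ {a, e, f, h, i, j, m, n} = {a, h, m}
So ⟦farmer who danced inside k⟧ = {a, h, m}.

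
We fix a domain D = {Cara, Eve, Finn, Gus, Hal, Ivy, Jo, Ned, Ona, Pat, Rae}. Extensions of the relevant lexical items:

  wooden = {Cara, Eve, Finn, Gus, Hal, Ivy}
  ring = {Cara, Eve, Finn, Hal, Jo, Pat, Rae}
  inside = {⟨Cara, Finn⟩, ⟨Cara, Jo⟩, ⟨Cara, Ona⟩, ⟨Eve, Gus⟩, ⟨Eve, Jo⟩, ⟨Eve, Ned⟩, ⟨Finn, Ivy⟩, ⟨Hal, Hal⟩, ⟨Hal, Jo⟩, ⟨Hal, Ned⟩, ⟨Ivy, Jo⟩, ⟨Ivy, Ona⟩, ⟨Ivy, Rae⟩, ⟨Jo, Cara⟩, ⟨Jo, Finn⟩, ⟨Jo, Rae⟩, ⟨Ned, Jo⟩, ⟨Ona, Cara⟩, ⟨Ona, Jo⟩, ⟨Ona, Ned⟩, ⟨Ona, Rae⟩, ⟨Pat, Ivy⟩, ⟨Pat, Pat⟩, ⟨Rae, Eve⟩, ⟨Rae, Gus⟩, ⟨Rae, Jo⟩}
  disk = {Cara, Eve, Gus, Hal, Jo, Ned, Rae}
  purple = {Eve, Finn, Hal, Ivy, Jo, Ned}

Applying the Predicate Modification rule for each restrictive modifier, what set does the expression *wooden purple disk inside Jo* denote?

{Eve, Hal}

⟦inside Jo⟧ = {x : ⟨x, Jo⟩ ∈ ⟦inside⟧} = {Cara, Eve, Hal, Ivy, Ned, Ona, Rae}
⟦disk⟧ = {Cara, Eve, Gus, Hal, Jo, Ned, Rae}
… ∩ ⟦inside Jo⟧ = {Cara, Eve, Gus, Hal, Jo, Ned, Rae} ∩ {Cara, Eve, Hal, Ivy, Ned, Ona, Rae} = {Cara, Eve, Hal, Ned, Rae}
… ∩ ⟦wooden⟧ = {Cara, Eve, Hal, Ned, Rae} ∩ {Cara, Eve, Finn, Gus, Hal, Ivy} = {Cara, Eve, Hal}
… ∩ ⟦purple⟧ = {Cara, Eve, Hal} ∩ {Eve, Finn, Hal, Ivy, Jo, Ned} = {Eve, Hal}
So ⟦wooden purple disk inside Jo⟧ = {Eve, Hal}.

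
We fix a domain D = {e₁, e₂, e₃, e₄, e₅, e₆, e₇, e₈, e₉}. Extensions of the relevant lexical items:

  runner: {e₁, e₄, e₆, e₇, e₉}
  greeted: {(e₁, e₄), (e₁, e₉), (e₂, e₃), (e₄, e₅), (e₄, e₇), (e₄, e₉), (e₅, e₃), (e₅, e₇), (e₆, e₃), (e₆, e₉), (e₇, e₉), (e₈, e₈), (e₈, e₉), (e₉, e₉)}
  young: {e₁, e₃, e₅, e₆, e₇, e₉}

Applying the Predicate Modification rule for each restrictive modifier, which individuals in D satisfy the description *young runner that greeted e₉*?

⟦that greeted e₉⟧ = {x : ⟨x, e₉⟩ ∈ ⟦greeted⟧} = {e₁, e₄, e₆, e₇, e₈, e₉}
⟦runner⟧ = {e₁, e₄, e₆, e₇, e₉}
… ∩ ⟦that greeted e₉⟧ = {e₁, e₄, e₆, e₇, e₉} ∩ {e₁, e₄, e₆, e₇, e₈, e₉} = {e₁, e₄, e₆, e₇, e₉}
… ∩ ⟦young⟧ = {e₁, e₄, e₆, e₇, e₉} ∩ {e₁, e₃, e₅, e₆, e₇, e₉} = {e₁, e₆, e₇, e₉}
So ⟦young runner that greeted e₉⟧ = {e₁, e₆, e₇, e₉}.

{e₁, e₆, e₇, e₉}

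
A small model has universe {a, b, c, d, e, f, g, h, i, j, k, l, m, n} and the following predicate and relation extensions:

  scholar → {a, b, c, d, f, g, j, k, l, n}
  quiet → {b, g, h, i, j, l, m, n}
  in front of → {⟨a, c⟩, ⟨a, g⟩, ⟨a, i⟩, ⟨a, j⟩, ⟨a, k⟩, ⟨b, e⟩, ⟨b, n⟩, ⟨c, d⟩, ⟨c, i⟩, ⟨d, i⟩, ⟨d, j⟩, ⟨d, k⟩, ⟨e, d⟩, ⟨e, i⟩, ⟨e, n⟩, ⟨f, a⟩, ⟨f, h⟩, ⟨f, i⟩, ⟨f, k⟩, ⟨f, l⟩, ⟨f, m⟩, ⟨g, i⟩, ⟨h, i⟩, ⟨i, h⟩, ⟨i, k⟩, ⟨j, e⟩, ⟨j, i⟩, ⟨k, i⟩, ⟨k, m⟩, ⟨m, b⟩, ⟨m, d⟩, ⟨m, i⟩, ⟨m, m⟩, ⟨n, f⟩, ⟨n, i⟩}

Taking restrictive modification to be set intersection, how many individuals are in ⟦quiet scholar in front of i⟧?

⟦in front of i⟧ = {x : ⟨x, i⟩ ∈ ⟦in front of⟧} = {a, c, d, e, f, g, h, j, k, m, n}
⟦scholar⟧ = {a, b, c, d, f, g, j, k, l, n}
… ∩ ⟦in front of i⟧ = {a, b, c, d, f, g, j, k, l, n} ∩ {a, c, d, e, f, g, h, j, k, m, n} = {a, c, d, f, g, j, k, n}
… ∩ ⟦quiet⟧ = {a, c, d, f, g, j, k, n} ∩ {b, g, h, i, j, l, m, n} = {g, j, n}
⟦quiet scholar in front of i⟧ = {g, j, n}, so the cardinality is 3.

3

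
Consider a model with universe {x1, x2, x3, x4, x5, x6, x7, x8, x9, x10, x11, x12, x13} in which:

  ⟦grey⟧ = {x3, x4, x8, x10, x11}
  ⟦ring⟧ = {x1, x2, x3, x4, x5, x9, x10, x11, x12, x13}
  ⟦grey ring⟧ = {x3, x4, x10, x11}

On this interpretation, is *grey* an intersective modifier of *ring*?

yes

⟦grey⟧ ∩ ⟦ring⟧ = {x3, x4, x8, x10, x11} ∩ {x1, x2, x3, x4, x5, x9, x10, x11, x12, x13} = {x3, x4, x10, x11}
Observed ⟦grey ring⟧ = {x3, x4, x10, x11}.
These coincide, so the modifier is intersective here.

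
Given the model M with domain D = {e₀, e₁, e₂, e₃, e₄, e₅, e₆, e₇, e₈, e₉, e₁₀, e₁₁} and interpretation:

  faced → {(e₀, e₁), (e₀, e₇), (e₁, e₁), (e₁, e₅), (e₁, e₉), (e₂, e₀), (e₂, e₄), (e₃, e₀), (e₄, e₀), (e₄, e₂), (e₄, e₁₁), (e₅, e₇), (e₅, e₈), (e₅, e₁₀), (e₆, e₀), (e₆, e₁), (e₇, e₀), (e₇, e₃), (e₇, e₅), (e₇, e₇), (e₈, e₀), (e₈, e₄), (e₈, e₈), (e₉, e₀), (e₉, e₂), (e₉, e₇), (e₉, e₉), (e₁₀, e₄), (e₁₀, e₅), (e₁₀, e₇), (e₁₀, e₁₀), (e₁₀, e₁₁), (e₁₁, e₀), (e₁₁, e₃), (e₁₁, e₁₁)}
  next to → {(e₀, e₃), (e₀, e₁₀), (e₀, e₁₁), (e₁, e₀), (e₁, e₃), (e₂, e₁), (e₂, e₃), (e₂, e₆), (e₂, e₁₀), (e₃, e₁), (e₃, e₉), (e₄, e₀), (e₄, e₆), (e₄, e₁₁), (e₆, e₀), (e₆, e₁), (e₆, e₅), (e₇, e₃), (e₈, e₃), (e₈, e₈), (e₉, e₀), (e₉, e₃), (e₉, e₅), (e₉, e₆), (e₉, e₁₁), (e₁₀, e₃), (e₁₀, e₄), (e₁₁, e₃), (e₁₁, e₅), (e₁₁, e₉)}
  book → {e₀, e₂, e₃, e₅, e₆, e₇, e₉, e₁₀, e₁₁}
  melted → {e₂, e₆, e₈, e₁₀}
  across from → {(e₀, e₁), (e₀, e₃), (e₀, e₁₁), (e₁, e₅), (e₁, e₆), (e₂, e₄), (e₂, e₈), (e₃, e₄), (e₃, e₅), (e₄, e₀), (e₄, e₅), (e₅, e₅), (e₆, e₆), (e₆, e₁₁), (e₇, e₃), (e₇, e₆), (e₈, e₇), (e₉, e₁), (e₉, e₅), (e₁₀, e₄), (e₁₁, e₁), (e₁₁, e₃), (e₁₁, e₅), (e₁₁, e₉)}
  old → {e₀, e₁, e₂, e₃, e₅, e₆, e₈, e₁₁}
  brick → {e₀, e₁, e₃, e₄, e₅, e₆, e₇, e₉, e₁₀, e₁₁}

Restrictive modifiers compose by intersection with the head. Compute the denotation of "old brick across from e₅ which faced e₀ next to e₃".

{e₁₁}

⟦across from e₅⟧ = {x : ⟨x, e₅⟩ ∈ ⟦across from⟧} = {e₁, e₃, e₄, e₅, e₉, e₁₁}
⟦which faced e₀⟧ = {x : ⟨x, e₀⟩ ∈ ⟦faced⟧} = {e₂, e₃, e₄, e₆, e₇, e₈, e₉, e₁₁}
⟦next to e₃⟧ = {x : ⟨x, e₃⟩ ∈ ⟦next to⟧} = {e₀, e₁, e₂, e₇, e₈, e₉, e₁₀, e₁₁}
⟦brick⟧ = {e₀, e₁, e₃, e₄, e₅, e₆, e₇, e₉, e₁₀, e₁₁}
… ∩ ⟦across from e₅⟧ = {e₀, e₁, e₃, e₄, e₅, e₆, e₇, e₉, e₁₀, e₁₁} ∩ {e₁, e₃, e₄, e₅, e₉, e₁₁} = {e₁, e₃, e₄, e₅, e₉, e₁₁}
… ∩ ⟦which faced e₀⟧ = {e₁, e₃, e₄, e₅, e₉, e₁₁} ∩ {e₂, e₃, e₄, e₆, e₇, e₈, e₉, e₁₁} = {e₃, e₄, e₉, e₁₁}
… ∩ ⟦next to e₃⟧ = {e₃, e₄, e₉, e₁₁} ∩ {e₀, e₁, e₂, e₇, e₈, e₉, e₁₀, e₁₁} = {e₉, e₁₁}
… ∩ ⟦old⟧ = {e₉, e₁₁} ∩ {e₀, e₁, e₂, e₃, e₅, e₆, e₈, e₁₁} = {e₁₁}
So ⟦old brick across from e₅ which faced e₀ next to e₃⟧ = {e₁₁}.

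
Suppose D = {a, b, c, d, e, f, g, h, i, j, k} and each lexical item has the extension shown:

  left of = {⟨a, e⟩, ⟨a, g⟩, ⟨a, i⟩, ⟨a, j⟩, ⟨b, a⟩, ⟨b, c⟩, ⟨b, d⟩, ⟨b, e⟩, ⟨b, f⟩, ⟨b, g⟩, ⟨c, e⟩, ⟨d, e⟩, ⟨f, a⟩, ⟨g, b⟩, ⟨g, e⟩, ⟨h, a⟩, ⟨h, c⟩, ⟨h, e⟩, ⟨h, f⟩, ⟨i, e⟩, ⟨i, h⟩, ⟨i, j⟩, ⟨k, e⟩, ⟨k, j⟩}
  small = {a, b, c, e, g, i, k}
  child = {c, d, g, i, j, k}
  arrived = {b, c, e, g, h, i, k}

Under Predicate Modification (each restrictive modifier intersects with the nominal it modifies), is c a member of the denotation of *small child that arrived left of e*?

yes

⟦that arrived⟧ = ⟦arrived⟧ = {b, c, e, g, h, i, k}
⟦left of e⟧ = {x : ⟨x, e⟩ ∈ ⟦left of⟧} = {a, b, c, d, g, h, i, k}
⟦child⟧ = {c, d, g, i, j, k}
… ∩ ⟦that arrived⟧ = {c, d, g, i, j, k} ∩ {b, c, e, g, h, i, k} = {c, g, i, k}
… ∩ ⟦left of e⟧ = {c, g, i, k} ∩ {a, b, c, d, g, h, i, k} = {c, g, i, k}
… ∩ ⟦small⟧ = {c, g, i, k} ∩ {a, b, c, e, g, i, k} = {c, g, i, k}
⟦small child that arrived left of e⟧ = {c, g, i, k}; c ∈ this set.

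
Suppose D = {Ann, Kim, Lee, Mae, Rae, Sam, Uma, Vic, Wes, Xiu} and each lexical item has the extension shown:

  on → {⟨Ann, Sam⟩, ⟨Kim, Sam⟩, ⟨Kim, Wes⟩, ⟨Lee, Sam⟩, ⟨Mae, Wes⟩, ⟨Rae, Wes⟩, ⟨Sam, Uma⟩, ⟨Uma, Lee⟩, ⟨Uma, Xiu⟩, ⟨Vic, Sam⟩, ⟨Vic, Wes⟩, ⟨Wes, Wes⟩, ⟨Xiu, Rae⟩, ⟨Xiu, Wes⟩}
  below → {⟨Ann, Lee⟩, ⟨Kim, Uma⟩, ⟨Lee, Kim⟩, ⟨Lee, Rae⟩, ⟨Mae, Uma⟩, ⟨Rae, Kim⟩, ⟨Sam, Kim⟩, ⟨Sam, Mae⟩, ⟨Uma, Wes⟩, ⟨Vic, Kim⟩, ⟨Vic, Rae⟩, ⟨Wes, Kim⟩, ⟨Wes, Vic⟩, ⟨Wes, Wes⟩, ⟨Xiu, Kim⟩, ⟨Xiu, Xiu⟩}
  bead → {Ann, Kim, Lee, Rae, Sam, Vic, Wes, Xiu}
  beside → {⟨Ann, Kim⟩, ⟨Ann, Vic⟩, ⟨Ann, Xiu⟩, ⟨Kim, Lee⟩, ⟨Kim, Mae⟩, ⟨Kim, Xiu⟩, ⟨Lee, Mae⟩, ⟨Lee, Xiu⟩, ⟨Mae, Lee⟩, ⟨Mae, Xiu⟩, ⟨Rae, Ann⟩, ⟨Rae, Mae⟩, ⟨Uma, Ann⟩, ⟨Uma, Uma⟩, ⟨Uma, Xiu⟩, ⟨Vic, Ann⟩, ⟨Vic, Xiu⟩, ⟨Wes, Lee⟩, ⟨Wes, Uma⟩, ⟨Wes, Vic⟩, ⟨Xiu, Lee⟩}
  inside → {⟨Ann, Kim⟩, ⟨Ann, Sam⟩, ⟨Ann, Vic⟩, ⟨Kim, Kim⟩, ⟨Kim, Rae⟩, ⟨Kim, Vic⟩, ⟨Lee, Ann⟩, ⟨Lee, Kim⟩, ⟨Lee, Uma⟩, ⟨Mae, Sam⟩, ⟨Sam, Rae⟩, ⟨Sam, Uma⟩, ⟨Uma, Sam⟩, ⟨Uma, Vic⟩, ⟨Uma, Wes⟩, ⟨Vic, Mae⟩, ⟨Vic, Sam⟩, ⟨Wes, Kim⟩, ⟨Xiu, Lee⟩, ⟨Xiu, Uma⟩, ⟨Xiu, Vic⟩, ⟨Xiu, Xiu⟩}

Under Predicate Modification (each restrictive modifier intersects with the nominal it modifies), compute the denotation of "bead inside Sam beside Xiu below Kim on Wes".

⟦inside Sam⟧ = {x : ⟨x, Sam⟩ ∈ ⟦inside⟧} = {Ann, Mae, Uma, Vic}
⟦beside Xiu⟧ = {x : ⟨x, Xiu⟩ ∈ ⟦beside⟧} = {Ann, Kim, Lee, Mae, Uma, Vic}
⟦below Kim⟧ = {x : ⟨x, Kim⟩ ∈ ⟦below⟧} = {Lee, Rae, Sam, Vic, Wes, Xiu}
⟦on Wes⟧ = {x : ⟨x, Wes⟩ ∈ ⟦on⟧} = {Kim, Mae, Rae, Vic, Wes, Xiu}
⟦bead⟧ = {Ann, Kim, Lee, Rae, Sam, Vic, Wes, Xiu}
… ∩ ⟦inside Sam⟧ = {Ann, Kim, Lee, Rae, Sam, Vic, Wes, Xiu} ∩ {Ann, Mae, Uma, Vic} = {Ann, Vic}
… ∩ ⟦beside Xiu⟧ = {Ann, Vic} ∩ {Ann, Kim, Lee, Mae, Uma, Vic} = {Ann, Vic}
… ∩ ⟦below Kim⟧ = {Ann, Vic} ∩ {Lee, Rae, Sam, Vic, Wes, Xiu} = {Vic}
… ∩ ⟦on Wes⟧ = {Vic} ∩ {Kim, Mae, Rae, Vic, Wes, Xiu} = {Vic}
So ⟦bead inside Sam beside Xiu below Kim on Wes⟧ = {Vic}.

{Vic}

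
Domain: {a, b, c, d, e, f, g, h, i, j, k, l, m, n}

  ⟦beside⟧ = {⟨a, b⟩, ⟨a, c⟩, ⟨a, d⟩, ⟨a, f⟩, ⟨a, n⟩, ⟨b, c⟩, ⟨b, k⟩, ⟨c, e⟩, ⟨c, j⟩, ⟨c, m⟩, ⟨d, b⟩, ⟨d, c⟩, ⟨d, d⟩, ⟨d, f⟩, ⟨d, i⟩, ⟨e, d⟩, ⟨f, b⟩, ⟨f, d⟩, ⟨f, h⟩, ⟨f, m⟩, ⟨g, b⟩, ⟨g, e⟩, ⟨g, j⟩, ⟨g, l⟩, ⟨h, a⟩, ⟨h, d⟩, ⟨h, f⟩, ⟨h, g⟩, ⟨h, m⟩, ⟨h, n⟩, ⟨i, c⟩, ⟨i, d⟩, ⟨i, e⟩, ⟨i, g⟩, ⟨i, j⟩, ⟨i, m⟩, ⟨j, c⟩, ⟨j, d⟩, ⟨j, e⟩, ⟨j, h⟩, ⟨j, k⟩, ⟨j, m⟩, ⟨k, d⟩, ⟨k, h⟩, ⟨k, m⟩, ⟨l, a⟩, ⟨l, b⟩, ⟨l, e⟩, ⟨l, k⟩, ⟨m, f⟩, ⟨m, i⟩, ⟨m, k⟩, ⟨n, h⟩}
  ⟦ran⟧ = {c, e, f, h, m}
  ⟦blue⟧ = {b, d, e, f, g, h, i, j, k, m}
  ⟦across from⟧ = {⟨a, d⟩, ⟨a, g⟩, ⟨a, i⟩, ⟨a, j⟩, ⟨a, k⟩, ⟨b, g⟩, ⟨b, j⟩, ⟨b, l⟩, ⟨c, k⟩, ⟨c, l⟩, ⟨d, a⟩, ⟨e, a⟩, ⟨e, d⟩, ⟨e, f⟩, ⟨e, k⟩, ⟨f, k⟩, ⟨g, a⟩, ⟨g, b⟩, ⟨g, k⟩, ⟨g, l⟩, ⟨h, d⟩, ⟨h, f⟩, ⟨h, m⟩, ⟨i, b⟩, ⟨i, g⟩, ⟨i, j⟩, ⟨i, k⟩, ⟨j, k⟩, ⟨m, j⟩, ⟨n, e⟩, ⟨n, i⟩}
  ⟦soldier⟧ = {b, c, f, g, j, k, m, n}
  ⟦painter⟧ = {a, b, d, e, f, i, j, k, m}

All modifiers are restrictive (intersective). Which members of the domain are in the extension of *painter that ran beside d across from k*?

{e, f}

⟦that ran⟧ = ⟦ran⟧ = {c, e, f, h, m}
⟦beside d⟧ = {x : ⟨x, d⟩ ∈ ⟦beside⟧} = {a, d, e, f, h, i, j, k}
⟦across from k⟧ = {x : ⟨x, k⟩ ∈ ⟦across from⟧} = {a, c, e, f, g, i, j}
⟦painter⟧ = {a, b, d, e, f, i, j, k, m}
… ∩ ⟦that ran⟧ = {a, b, d, e, f, i, j, k, m} ∩ {c, e, f, h, m} = {e, f, m}
… ∩ ⟦beside d⟧ = {e, f, m} ∩ {a, d, e, f, h, i, j, k} = {e, f}
… ∩ ⟦across from k⟧ = {e, f} ∩ {a, c, e, f, g, i, j} = {e, f}
So ⟦painter that ran beside d across from k⟧ = {e, f}.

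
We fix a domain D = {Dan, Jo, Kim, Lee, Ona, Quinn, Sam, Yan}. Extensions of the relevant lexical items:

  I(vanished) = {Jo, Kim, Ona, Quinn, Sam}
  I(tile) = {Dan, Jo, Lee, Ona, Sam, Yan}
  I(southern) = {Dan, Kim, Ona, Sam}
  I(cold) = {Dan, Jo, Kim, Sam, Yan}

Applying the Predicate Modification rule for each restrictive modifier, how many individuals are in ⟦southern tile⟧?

⟦tile⟧ = {Dan, Jo, Lee, Ona, Sam, Yan}
… ∩ ⟦southern⟧ = {Dan, Jo, Lee, Ona, Sam, Yan} ∩ {Dan, Kim, Ona, Sam} = {Dan, Ona, Sam}
⟦southern tile⟧ = {Dan, Ona, Sam}, so the cardinality is 3.

3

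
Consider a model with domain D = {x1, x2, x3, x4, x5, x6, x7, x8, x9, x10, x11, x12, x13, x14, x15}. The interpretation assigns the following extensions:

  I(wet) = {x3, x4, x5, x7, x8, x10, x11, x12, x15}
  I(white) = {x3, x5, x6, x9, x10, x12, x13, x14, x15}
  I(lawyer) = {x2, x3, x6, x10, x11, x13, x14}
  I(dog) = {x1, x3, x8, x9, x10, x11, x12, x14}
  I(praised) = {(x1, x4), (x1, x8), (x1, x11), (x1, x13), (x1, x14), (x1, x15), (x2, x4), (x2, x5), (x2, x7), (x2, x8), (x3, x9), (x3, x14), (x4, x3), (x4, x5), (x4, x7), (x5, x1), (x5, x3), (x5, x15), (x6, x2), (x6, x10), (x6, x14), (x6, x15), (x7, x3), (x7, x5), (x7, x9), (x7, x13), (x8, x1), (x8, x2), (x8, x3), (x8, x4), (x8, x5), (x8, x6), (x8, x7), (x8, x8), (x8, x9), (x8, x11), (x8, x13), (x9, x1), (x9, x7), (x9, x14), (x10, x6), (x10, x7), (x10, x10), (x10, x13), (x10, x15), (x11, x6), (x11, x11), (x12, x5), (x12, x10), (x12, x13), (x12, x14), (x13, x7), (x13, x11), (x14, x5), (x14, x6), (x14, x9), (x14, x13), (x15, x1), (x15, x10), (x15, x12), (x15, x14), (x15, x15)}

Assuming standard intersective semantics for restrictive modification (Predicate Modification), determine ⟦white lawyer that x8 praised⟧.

{x3, x6, x13}

⟦that x8 praised⟧ = {x : ⟨x8, x⟩ ∈ ⟦praised⟧} = {x1, x2, x3, x4, x5, x6, x7, x8, x9, x11, x13}
⟦lawyer⟧ = {x2, x3, x6, x10, x11, x13, x14}
… ∩ ⟦that x8 praised⟧ = {x2, x3, x6, x10, x11, x13, x14} ∩ {x1, x2, x3, x4, x5, x6, x7, x8, x9, x11, x13} = {x2, x3, x6, x11, x13}
… ∩ ⟦white⟧ = {x2, x3, x6, x11, x13} ∩ {x3, x5, x6, x9, x10, x12, x13, x14, x15} = {x3, x6, x13}
So ⟦white lawyer that x8 praised⟧ = {x3, x6, x13}.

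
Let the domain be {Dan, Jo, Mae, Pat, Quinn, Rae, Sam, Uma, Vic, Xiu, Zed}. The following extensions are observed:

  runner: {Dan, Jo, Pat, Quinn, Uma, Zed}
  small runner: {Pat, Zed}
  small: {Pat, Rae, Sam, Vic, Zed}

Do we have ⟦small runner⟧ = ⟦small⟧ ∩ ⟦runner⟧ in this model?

yes

⟦small⟧ ∩ ⟦runner⟧ = {Pat, Rae, Sam, Vic, Zed} ∩ {Dan, Jo, Pat, Quinn, Uma, Zed} = {Pat, Zed}
Observed ⟦small runner⟧ = {Pat, Zed}.
These coincide, so the modifier is intersective here.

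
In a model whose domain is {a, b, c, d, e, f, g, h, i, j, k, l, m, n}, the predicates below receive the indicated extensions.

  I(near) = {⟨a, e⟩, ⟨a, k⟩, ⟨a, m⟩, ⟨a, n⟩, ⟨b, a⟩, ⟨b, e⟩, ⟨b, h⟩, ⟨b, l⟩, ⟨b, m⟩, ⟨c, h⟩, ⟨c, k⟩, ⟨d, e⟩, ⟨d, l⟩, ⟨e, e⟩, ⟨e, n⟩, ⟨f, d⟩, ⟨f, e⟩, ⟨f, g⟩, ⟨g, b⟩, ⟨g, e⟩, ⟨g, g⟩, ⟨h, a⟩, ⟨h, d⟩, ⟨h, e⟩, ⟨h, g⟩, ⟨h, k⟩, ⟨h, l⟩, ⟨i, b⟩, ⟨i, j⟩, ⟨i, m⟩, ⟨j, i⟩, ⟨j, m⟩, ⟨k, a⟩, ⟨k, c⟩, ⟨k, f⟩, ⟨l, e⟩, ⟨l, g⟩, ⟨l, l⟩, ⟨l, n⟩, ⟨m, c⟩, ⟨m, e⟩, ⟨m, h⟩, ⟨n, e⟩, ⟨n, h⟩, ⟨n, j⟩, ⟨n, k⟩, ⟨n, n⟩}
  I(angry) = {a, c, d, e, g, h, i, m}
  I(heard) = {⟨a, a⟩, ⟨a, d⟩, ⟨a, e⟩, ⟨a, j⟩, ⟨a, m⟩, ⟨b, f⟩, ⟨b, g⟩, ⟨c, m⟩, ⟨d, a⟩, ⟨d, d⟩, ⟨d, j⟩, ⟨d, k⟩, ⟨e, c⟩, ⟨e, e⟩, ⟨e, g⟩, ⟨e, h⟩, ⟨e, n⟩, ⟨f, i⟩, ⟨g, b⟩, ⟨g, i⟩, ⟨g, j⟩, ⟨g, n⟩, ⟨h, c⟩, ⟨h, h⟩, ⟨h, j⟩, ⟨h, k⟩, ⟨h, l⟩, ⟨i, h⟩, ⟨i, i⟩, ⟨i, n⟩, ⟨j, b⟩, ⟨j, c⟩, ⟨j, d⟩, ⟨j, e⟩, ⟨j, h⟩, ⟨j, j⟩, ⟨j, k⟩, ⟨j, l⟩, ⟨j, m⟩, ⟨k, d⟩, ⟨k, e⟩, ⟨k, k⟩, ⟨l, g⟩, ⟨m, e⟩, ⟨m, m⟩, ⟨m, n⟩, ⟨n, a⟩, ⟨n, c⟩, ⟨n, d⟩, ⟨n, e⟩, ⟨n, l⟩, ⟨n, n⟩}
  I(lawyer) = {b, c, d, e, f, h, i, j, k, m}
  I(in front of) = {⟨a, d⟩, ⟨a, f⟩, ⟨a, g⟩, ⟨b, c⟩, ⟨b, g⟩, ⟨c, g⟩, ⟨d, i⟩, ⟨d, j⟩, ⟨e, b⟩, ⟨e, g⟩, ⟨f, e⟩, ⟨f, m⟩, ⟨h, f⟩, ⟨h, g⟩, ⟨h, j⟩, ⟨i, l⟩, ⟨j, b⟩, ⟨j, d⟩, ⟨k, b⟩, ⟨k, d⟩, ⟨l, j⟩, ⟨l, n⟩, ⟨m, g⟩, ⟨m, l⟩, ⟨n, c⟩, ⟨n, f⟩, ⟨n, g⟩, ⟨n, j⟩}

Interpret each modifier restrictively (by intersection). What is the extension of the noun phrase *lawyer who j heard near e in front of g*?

{b, e, h, m}

⟦who j heard⟧ = {x : ⟨j, x⟩ ∈ ⟦heard⟧} = {b, c, d, e, h, j, k, l, m}
⟦near e⟧ = {x : ⟨x, e⟩ ∈ ⟦near⟧} = {a, b, d, e, f, g, h, l, m, n}
⟦in front of g⟧ = {x : ⟨x, g⟩ ∈ ⟦in front of⟧} = {a, b, c, e, h, m, n}
⟦lawyer⟧ = {b, c, d, e, f, h, i, j, k, m}
… ∩ ⟦who j heard⟧ = {b, c, d, e, f, h, i, j, k, m} ∩ {b, c, d, e, h, j, k, l, m} = {b, c, d, e, h, j, k, m}
… ∩ ⟦near e⟧ = {b, c, d, e, h, j, k, m} ∩ {a, b, d, e, f, g, h, l, m, n} = {b, d, e, h, m}
… ∩ ⟦in front of g⟧ = {b, d, e, h, m} ∩ {a, b, c, e, h, m, n} = {b, e, h, m}
So ⟦lawyer who j heard near e in front of g⟧ = {b, e, h, m}.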